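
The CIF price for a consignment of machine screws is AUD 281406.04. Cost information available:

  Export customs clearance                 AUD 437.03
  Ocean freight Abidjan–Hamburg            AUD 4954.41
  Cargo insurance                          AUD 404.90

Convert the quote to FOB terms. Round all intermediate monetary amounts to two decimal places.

FOB price: AUD 276046.73

Not relevant to the conversion: export clearance — on the seller under both CIF and FOB; already in the CIF price and stays in the FOB price.
From CIF to FOB, the seller no longer bears: freight, insurance.
FOB price = 281406.04 − 4954.41 − 404.90 = 276046.73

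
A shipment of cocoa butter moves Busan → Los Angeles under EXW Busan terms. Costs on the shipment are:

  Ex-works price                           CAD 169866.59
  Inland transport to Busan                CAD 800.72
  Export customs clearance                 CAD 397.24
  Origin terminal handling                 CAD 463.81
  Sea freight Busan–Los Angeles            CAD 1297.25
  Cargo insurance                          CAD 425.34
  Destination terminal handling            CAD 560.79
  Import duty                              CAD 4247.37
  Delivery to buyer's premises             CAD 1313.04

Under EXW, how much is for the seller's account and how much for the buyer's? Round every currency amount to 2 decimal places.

Seller: CAD 169866.59; buyer: CAD 9505.56

EXW: the seller makes goods available at their premises; the buyer bears all onward costs.
Seller's account: goods 169866.59 = 169866.59
Buyer's account: inland to port 800.72 + export clearance 397.24 + origin terminal 463.81 + freight 1297.25 + insurance 425.34 + destination terminal 560.79 + duty 4247.37 + delivery 1313.04 = 9505.56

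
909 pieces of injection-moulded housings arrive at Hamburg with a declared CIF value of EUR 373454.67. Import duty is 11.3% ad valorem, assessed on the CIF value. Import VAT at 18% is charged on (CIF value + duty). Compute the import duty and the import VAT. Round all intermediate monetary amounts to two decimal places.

Import duty: EUR 42200.38; import VAT: EUR 74817.91

Import duty = 373454.67 × 11.3% = 42200.38
VAT base = CIF + duty = 373454.67 + 42200.38 = 415655.05
Import VAT = 415655.05 × 18% = 74817.91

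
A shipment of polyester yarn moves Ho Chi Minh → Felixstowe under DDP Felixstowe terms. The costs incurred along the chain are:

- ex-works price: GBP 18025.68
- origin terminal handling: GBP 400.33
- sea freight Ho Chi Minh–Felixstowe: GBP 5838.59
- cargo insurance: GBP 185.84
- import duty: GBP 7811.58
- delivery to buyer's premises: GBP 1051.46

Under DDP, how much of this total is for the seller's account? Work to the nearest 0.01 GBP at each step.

Seller's account: GBP 33313.48

DDP: the seller bears all costs including import duty.
Seller's account: goods 18025.68 + origin terminal 400.33 + freight 5838.59 + insurance 185.84 + duty 7811.58 + delivery 1051.46 = 33313.48
Buyer's account: 0.00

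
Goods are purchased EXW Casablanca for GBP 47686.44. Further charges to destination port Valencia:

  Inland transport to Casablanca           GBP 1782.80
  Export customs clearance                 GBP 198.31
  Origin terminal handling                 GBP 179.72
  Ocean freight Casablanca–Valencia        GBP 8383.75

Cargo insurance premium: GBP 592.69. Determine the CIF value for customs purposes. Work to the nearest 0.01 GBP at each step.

CIF value: GBP 58823.71

CIF = EXW price + pre-shipment costs + freight + insurance
CIF = 47686.44 + 1782.80 + 198.31 + 179.72 + 8383.75 + 592.69 = 58823.71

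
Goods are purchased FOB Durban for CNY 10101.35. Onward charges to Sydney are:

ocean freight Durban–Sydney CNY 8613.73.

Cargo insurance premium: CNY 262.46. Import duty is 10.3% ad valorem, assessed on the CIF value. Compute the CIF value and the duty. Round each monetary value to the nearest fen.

CIF value: CNY 18977.54; import duty: CNY 1954.69

CIF = FOB price + freight + insurance
CIF = 10101.35 + 8613.73 + 262.46 = 18977.54
Import duty = 18977.54 × 10.3% = 1954.69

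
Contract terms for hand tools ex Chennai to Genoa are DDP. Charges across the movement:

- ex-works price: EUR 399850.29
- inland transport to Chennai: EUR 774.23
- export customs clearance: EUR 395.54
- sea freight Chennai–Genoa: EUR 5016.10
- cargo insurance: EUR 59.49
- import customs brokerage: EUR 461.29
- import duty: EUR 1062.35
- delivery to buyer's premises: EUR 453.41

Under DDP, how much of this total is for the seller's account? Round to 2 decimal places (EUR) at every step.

DDP: the seller bears all costs including import duty.
Seller's account: goods 399850.29 + inland to port 774.23 + export clearance 395.54 + freight 5016.10 + insurance 59.49 + brokerage 461.29 + duty 1062.35 + delivery 453.41 = 408072.70
Buyer's account: 0.00

Seller's account: EUR 408072.70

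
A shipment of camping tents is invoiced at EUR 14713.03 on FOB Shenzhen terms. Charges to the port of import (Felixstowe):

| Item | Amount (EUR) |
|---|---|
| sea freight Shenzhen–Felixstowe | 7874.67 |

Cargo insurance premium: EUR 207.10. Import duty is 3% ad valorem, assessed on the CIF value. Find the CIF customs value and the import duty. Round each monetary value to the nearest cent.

CIF value: EUR 22794.80; import duty: EUR 683.84

CIF = FOB price + freight + insurance
CIF = 14713.03 + 7874.67 + 207.10 = 22794.80
Import duty = 22794.80 × 3% = 683.84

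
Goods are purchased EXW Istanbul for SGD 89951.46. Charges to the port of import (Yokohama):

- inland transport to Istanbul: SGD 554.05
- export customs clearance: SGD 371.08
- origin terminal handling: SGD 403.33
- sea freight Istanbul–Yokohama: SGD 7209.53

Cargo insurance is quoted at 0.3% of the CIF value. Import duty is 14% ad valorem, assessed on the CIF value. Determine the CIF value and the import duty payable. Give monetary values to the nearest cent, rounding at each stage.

Let C be the CIF value. C = EXW price + pre-shipment costs + freight + 0.3% × C
C − 0.3% × C = 89951.46 + 554.05 + 371.08 + 403.33 + 7209.53
0.997 × C = 98489.45
C = 98489.45 / 0.997 = 98785.81
Insurance premium = 0.3% × 98785.81 = 296.36
Import duty = 98785.81 × 14% = 13830.01

CIF value: SGD 98785.81; import duty: SGD 13830.01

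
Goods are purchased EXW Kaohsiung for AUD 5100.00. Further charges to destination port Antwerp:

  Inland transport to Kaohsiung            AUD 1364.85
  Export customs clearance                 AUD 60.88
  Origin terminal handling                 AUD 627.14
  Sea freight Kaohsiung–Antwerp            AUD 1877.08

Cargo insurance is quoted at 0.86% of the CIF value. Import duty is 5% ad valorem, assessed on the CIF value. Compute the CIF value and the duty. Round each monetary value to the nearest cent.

Let C be the CIF value. C = EXW price + pre-shipment costs + freight + 0.86% × C
C − 0.86% × C = 5100.00 + 1364.85 + 60.88 + 627.14 + 1877.08
0.9914 × C = 9029.95
C = 9029.95 / 0.9914 = 9108.28
Insurance premium = 0.86% × 9108.28 = 78.33
Import duty = 9108.28 × 5% = 455.41

CIF value: AUD 9108.28; import duty: AUD 455.41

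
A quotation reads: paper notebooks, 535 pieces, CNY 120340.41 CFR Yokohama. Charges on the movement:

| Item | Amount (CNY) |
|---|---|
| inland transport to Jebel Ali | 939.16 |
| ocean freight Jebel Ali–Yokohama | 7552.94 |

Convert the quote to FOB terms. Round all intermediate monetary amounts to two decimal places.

Not relevant to the conversion: inland to port — on the seller under both CFR and FOB; already in the CFR price and stays in the FOB price.
From CFR to FOB, the seller no longer bears: freight.
FOB price = 120340.41 − 7552.94 = 112787.47

FOB price: CNY 112787.47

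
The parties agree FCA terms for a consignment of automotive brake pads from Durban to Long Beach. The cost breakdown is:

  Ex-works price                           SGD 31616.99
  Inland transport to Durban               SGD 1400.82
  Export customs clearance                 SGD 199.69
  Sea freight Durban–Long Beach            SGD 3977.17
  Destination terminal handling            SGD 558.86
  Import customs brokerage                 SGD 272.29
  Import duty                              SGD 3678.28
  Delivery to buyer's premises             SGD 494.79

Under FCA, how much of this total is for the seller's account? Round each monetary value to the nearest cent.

Seller's account: SGD 33217.50

FCA: the seller delivers export-cleared goods to the carrier; the buyer bears costs from that point.
Seller's account: goods 31616.99 + inland to port 1400.82 + export clearance 199.69 = 33217.50
Buyer's account: freight 3977.17 + destination terminal 558.86 + brokerage 272.29 + duty 3678.28 + delivery 494.79 = 8981.39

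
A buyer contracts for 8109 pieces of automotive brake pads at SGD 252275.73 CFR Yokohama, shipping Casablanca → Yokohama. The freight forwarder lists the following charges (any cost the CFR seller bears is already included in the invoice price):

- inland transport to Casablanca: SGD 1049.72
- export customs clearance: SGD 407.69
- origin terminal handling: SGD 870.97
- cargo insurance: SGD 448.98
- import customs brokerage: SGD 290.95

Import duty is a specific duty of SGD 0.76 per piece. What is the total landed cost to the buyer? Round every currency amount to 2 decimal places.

CFR: the seller pays costs through ocean freight to the destination port, but not insurance.
Already in the invoice (seller's account under CFR): inland to port, export clearance, origin terminal — exclude.
CIF value = CFR price + insurance = 252275.73 + 448.98 = 252724.71
Import duty = 8109 × 0.76 = 6162.84
Buyer bears: insurance 448.98 + brokerage 290.95 + duty 6162.84 = 6902.77
Landed cost = invoice 252275.73 + 6902.77 = 259178.50

Total landed cost: SGD 259178.50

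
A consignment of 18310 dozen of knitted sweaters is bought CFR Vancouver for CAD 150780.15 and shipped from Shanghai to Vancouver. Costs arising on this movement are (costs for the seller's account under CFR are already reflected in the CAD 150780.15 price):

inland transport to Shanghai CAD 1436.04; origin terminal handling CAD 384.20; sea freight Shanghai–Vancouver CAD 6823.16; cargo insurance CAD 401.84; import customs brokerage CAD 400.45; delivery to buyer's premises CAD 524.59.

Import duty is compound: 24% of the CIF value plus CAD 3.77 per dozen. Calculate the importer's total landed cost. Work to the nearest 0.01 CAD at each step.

CFR: the seller pays costs through ocean freight to the destination port, but not insurance.
Already in the invoice (seller's account under CFR): inland to port, origin terminal, freight — exclude.
CIF value = CFR price + insurance = 150780.15 + 401.84 = 151181.99
Ad valorem component: 151181.99 × 24% = 36283.68
Specific component: 18310 × 3.77 = 69028.70
Import duty = 36283.68 + 69028.70 = 105312.38
Buyer bears: insurance 401.84 + brokerage 400.45 + delivery 524.59 + duty 105312.38 = 106639.26
Landed cost = invoice 150780.15 + 106639.26 = 257419.41

Total landed cost: CAD 257419.41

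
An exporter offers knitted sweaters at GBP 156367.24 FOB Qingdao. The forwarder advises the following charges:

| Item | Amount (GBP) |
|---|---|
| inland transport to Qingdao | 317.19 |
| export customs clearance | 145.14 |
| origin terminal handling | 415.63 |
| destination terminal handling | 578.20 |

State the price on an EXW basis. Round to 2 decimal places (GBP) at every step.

EXW price: GBP 155489.28

Not relevant to the conversion: destination terminal — on the buyer under both terms; not part of either seller's price.
From FOB to EXW, the seller no longer bears: inland to port, export clearance, origin terminal.
EXW price = 156367.24 − 317.19 − 145.14 − 415.63 = 155489.28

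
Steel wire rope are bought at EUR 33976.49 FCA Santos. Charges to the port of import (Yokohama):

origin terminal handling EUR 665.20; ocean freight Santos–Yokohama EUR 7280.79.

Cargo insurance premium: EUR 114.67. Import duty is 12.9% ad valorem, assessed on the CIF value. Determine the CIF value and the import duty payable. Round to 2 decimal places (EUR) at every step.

CIF = FCA price + pre-shipment costs + freight + insurance
CIF = 33976.49 + 665.20 + 7280.79 + 114.67 = 42037.15
Import duty = 42037.15 × 12.9% = 5422.79

CIF value: EUR 42037.15; import duty: EUR 5422.79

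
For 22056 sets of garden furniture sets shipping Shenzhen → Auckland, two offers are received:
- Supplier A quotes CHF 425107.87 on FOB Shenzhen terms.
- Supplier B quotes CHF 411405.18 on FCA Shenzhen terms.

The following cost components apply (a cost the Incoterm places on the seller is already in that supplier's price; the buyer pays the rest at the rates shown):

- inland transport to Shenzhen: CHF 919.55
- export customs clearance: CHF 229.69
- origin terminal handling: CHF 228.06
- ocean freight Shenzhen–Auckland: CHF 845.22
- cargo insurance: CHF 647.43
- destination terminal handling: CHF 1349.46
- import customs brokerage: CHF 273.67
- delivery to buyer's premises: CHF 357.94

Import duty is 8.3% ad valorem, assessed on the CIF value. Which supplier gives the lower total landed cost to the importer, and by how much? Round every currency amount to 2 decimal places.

Supplier B is cheaper by CHF 14593.02

Supplier A (FOB):
CIF value = FOB price + freight + insurance = 425107.87 + 845.22 + 647.43 = 426600.52
Import duty = 426600.52 × 8.3% = 35407.84
Buyer bears (A): 845.22 + 647.43 + 1349.46 + 273.67 + 357.94 = 3473.72
Landed cost (A) = invoice 425107.87 + 3473.72 + duty 35407.84 = 463989.43
Supplier B (FCA):
CIF value = FCA price + origin terminal + freight + insurance = 411405.18 + 228.06 + 845.22 + 647.43 = 413125.89
Import duty = 413125.89 × 8.3% = 34289.45
Buyer bears (B): 228.06 + 845.22 + 647.43 + 1349.46 + 273.67 + 357.94 = 3701.78
Landed cost (B) = invoice 411405.18 + 3701.78 + duty 34289.45 = 449396.41
Difference = |463989.43 − 449396.41| = 14593.02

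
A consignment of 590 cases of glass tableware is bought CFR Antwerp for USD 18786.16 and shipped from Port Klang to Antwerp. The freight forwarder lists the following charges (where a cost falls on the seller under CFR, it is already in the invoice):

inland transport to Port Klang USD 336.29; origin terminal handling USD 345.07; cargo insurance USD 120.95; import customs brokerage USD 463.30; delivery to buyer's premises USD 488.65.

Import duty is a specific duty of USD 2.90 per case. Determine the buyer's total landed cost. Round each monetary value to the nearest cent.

CFR: the seller pays costs through ocean freight to the destination port, but not insurance.
Already in the invoice (seller's account under CFR): inland to port, origin terminal — exclude.
CIF value = CFR price + insurance = 18786.16 + 120.95 = 18907.11
Import duty = 590 × 2.90 = 1711.00
Buyer bears: insurance 120.95 + brokerage 463.30 + delivery 488.65 + duty 1711.00 = 2783.90
Landed cost = invoice 18786.16 + 2783.90 = 21570.06

Total landed cost: USD 21570.06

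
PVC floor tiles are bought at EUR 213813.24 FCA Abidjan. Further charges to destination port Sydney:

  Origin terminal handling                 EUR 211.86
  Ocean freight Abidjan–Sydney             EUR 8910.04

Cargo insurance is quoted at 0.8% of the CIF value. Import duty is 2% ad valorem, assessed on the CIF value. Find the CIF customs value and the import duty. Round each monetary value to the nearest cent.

CIF value: EUR 224733.00; import duty: EUR 4494.66

Let C be the CIF value. C = FCA price + pre-shipment costs + freight + 0.8% × C
C − 0.8% × C = 213813.24 + 211.86 + 8910.04
0.992 × C = 222935.14
C = 222935.14 / 0.992 = 224733.00
Insurance premium = 0.8% × 224733.00 = 1797.86
Import duty = 224733.00 × 2% = 4494.66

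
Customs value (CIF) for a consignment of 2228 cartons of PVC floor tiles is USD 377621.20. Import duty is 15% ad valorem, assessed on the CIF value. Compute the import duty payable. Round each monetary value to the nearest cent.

Import duty = 377621.20 × 15% = 56643.18

Import duty: USD 56643.18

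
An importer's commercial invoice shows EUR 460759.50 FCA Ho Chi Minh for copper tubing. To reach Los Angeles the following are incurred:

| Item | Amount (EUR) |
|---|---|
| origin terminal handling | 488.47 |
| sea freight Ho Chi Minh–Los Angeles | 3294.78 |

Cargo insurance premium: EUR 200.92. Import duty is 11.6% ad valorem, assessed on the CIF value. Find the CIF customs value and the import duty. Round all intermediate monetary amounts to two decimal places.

CIF value: EUR 464743.67; import duty: EUR 53910.27

CIF = FCA price + pre-shipment costs + freight + insurance
CIF = 460759.50 + 488.47 + 3294.78 + 200.92 = 464743.67
Import duty = 464743.67 × 11.6% = 53910.27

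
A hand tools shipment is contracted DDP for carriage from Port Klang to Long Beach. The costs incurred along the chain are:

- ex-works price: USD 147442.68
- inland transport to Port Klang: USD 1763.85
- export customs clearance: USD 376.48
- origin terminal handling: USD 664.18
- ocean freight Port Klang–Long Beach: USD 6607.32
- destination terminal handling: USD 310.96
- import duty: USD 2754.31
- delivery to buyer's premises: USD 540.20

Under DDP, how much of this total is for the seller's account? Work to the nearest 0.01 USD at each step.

DDP: the seller bears all costs including import duty.
Seller's account: goods 147442.68 + inland to port 1763.85 + export clearance 376.48 + origin terminal 664.18 + freight 6607.32 + destination terminal 310.96 + duty 2754.31 + delivery 540.20 = 160459.98
Buyer's account: 0.00

Seller's account: USD 160459.98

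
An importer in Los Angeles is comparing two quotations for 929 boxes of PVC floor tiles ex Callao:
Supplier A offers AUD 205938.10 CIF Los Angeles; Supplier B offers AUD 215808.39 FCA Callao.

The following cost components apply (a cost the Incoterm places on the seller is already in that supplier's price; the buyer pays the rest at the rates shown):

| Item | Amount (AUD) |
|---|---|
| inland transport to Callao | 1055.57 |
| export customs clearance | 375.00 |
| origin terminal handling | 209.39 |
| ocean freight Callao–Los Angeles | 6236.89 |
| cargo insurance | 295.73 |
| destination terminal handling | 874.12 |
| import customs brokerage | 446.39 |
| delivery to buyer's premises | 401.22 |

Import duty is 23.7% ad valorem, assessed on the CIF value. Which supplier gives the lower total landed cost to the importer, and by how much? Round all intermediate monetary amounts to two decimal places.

Supplier A (CIF):
The CIF price already equals the CIF value: 205938.10
Import duty = 205938.10 × 23.7% = 48807.33
Buyer bears (A): 874.12 + 446.39 + 401.22 = 1721.73
Landed cost (A) = invoice 205938.10 + 1721.73 + duty 48807.33 = 256467.16
Supplier B (FCA):
CIF value = FCA price + origin terminal + freight + insurance = 215808.39 + 209.39 + 6236.89 + 295.73 = 222550.40
Import duty = 222550.40 × 23.7% = 52744.44
Buyer bears (B): 209.39 + 6236.89 + 295.73 + 874.12 + 446.39 + 401.22 = 8463.74
Landed cost (B) = invoice 215808.39 + 8463.74 + duty 52744.44 = 277016.57
Difference = |256467.16 − 277016.57| = 20549.41

Supplier A is cheaper by AUD 20549.41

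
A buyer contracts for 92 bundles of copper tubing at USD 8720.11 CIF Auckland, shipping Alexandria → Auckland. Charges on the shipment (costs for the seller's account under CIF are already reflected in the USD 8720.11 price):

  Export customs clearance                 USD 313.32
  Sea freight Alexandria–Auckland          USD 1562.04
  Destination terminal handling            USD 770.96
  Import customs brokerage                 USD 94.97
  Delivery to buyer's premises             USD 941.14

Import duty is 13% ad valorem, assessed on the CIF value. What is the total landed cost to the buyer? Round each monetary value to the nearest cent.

CIF: the seller pays costs through ocean freight and marine insurance to the destination port.
Already in the invoice (seller's account under CIF): export clearance, freight — exclude.
The CIF price already equals the CIF value: 8720.11
Import duty = 8720.11 × 13% = 1133.61
Buyer bears: destination terminal 770.96 + brokerage 94.97 + delivery 941.14 + duty 1133.61 = 2940.68
Landed cost = invoice 8720.11 + 2940.68 = 11660.79

Total landed cost: USD 11660.79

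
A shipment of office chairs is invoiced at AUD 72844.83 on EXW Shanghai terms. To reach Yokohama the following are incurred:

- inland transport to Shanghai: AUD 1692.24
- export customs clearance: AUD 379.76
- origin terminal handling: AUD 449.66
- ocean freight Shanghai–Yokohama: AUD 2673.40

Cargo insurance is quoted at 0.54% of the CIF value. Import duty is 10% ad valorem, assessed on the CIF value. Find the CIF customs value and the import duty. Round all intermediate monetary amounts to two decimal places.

CIF value: AUD 78463.59; import duty: AUD 7846.36

Let C be the CIF value. C = EXW price + pre-shipment costs + freight + 0.54% × C
C − 0.54% × C = 72844.83 + 1692.24 + 379.76 + 449.66 + 2673.40
0.9946 × C = 78039.89
C = 78039.89 / 0.9946 = 78463.59
Insurance premium = 0.54% × 78463.59 = 423.70
Import duty = 78463.59 × 10% = 7846.36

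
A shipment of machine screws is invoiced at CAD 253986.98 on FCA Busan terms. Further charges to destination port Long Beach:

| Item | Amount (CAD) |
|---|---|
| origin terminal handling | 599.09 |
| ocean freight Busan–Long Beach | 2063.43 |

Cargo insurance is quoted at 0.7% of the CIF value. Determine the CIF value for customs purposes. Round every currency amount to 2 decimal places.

CIF value: CAD 258458.71

Let C be the CIF value. C = FCA price + pre-shipment costs + freight + 0.7% × C
C − 0.7% × C = 253986.98 + 599.09 + 2063.43
0.993 × C = 256649.50
C = 256649.50 / 0.993 = 258458.71
Insurance premium = 0.7% × 258458.71 = 1809.21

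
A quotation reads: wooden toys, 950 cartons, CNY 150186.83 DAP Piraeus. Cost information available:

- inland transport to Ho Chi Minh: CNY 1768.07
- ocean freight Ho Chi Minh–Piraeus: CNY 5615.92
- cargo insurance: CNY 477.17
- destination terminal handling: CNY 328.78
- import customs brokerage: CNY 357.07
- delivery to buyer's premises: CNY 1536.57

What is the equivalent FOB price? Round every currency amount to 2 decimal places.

Not relevant to the conversion: inland to port — on the seller under both DAP and FOB; already in the DAP price and stays in the FOB price. brokerage — on the buyer under both terms; not part of either seller's price.
From DAP to FOB, the seller no longer bears: freight, insurance, destination terminal, delivery.
FOB price = 150186.83 − 5615.92 − 477.17 − 328.78 − 1536.57 = 142228.39

FOB price: CNY 142228.39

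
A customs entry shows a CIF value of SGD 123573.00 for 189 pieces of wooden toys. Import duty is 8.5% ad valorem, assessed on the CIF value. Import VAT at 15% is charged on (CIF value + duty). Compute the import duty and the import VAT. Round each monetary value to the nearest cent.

Import duty = 123573.00 × 8.5% = 10503.71
VAT base = CIF + duty = 123573.00 + 10503.71 = 134076.71
Import VAT = 134076.71 × 15% = 20111.51

Import duty: SGD 10503.71; import VAT: SGD 20111.51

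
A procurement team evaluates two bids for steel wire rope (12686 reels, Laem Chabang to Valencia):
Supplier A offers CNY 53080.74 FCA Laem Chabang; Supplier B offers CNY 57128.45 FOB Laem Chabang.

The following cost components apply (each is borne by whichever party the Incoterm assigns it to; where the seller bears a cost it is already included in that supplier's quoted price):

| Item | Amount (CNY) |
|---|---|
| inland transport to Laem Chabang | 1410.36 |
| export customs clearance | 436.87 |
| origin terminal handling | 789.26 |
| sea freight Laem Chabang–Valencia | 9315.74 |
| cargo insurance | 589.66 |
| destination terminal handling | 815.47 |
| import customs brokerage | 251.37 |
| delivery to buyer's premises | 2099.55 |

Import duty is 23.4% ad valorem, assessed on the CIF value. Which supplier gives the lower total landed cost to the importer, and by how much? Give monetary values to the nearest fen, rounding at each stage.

Supplier A is cheaper by CNY 4020.93

Supplier A (FCA):
CIF value = FCA price + origin terminal + freight + insurance = 53080.74 + 789.26 + 9315.74 + 589.66 = 63775.40
Import duty = 63775.40 × 23.4% = 14923.44
Buyer bears (A): 789.26 + 9315.74 + 589.66 + 815.47 + 251.37 + 2099.55 = 13861.05
Landed cost (A) = invoice 53080.74 + 13861.05 + duty 14923.44 = 81865.23
Supplier B (FOB):
CIF value = FOB price + freight + insurance = 57128.45 + 9315.74 + 589.66 = 67033.85
Import duty = 67033.85 × 23.4% = 15685.92
Buyer bears (B): 9315.74 + 589.66 + 815.47 + 251.37 + 2099.55 = 13071.79
Landed cost (B) = invoice 57128.45 + 13071.79 + duty 15685.92 = 85886.16
Difference = |81865.23 − 85886.16| = 4020.93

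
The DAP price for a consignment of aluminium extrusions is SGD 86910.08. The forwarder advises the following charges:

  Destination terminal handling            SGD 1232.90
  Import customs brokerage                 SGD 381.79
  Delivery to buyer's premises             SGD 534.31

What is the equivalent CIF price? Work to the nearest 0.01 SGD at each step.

Not relevant to the conversion: brokerage — on the buyer under both terms; not part of either seller's price.
From DAP to CIF, the seller no longer bears: destination terminal, delivery.
CIF price = 86910.08 − 1232.90 − 534.31 = 85142.87

CIF price: SGD 85142.87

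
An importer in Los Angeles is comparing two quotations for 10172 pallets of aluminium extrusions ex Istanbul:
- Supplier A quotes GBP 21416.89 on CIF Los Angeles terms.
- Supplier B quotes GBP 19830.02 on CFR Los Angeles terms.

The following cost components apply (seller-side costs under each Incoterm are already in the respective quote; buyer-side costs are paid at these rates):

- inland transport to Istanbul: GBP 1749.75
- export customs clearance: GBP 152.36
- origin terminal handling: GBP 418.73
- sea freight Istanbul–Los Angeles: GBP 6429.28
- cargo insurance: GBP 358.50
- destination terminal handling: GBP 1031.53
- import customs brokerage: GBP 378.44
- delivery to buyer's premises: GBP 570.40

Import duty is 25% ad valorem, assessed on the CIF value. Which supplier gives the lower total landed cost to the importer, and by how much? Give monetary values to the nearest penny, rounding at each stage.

Supplier B is cheaper by GBP 1535.46

Supplier A (CIF):
The CIF price already equals the CIF value: 21416.89
Import duty = 21416.89 × 25% = 5354.22
Buyer bears (A): 1031.53 + 378.44 + 570.40 = 1980.37
Landed cost (A) = invoice 21416.89 + 1980.37 + duty 5354.22 = 28751.48
Supplier B (CFR):
CIF value = CFR price + insurance = 19830.02 + 358.50 = 20188.52
Import duty = 20188.52 × 25% = 5047.13
Buyer bears (B): 358.50 + 1031.53 + 378.44 + 570.40 = 2338.87
Landed cost (B) = invoice 19830.02 + 2338.87 + duty 5047.13 = 27216.02
Difference = |28751.48 − 27216.02| = 1535.46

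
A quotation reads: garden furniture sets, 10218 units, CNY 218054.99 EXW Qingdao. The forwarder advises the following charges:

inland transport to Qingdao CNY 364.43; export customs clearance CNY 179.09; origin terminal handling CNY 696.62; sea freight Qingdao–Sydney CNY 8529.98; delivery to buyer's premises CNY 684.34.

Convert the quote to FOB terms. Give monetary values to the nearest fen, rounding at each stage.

FOB price: CNY 219295.13

Not relevant to the conversion: delivery, freight — on the buyer under both terms; not part of either seller's price.
From EXW to FOB, the seller additionally bears: inland to port, export clearance, origin terminal.
FOB price = 218054.99 + 364.43 + 179.09 + 696.62 = 219295.13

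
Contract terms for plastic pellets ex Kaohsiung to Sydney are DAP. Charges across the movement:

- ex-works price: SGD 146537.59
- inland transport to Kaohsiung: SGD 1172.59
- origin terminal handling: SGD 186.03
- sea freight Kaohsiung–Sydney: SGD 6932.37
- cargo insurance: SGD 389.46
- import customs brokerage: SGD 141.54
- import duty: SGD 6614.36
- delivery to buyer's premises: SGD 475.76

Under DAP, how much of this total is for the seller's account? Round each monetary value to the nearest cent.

DAP: the seller bears all costs to the named destination except import duty and clearance.
Seller's account: goods 146537.59 + inland to port 1172.59 + origin terminal 186.03 + freight 6932.37 + insurance 389.46 + delivery 475.76 = 155693.80
Buyer's account: brokerage 141.54 + duty 6614.36 = 6755.90

Seller's account: SGD 155693.80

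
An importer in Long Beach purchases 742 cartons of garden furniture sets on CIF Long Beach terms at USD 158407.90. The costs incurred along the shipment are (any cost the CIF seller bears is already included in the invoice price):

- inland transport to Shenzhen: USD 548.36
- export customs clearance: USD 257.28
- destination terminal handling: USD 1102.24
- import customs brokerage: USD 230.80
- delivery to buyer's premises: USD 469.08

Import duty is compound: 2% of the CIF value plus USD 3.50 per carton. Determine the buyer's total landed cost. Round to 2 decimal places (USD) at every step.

CIF: the seller pays costs through ocean freight and marine insurance to the destination port.
Already in the invoice (seller's account under CIF): inland to port, export clearance — exclude.
The CIF price already equals the CIF value: 158407.90
Ad valorem component: 158407.90 × 2% = 3168.16
Specific component: 742 × 3.50 = 2597.00
Import duty = 3168.16 + 2597.00 = 5765.16
Buyer bears: destination terminal 1102.24 + brokerage 230.80 + delivery 469.08 + duty 5765.16 = 7567.28
Landed cost = invoice 158407.90 + 7567.28 = 165975.18

Total landed cost: USD 165975.18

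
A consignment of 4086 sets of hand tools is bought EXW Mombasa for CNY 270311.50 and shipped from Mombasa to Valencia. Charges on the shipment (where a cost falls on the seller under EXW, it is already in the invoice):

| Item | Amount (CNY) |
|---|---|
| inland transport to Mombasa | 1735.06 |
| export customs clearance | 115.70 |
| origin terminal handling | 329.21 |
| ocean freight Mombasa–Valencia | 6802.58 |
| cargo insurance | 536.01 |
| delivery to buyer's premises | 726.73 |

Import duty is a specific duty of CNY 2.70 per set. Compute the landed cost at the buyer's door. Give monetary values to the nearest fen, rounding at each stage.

Total landed cost: CNY 291588.99

EXW: the seller makes goods available at their premises; the buyer bears all onward costs.
CIF value = EXW price + inland to port + export clearance + origin terminal + freight + insurance = 270311.50 + 1735.06 + 115.70 + 329.21 + 6802.58 + 536.01 = 279830.06
Import duty = 4086 × 2.70 = 11032.20
Buyer bears: inland to port 1735.06 + export clearance 115.70 + origin terminal 329.21 + freight 6802.58 + insurance 536.01 + delivery 726.73 + duty 11032.20 = 21277.49
Landed cost = invoice 270311.50 + 21277.49 = 291588.99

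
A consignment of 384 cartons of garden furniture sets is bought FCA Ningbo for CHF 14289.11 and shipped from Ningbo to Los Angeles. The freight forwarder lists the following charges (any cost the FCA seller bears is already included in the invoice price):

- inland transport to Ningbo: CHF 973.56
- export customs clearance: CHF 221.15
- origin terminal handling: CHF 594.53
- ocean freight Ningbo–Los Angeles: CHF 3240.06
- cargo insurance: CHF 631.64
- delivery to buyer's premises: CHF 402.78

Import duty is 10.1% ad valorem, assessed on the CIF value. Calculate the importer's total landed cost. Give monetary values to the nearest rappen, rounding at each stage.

FCA: the seller delivers export-cleared goods to the carrier; the buyer bears costs from that point.
Already in the invoice (seller's account under FCA): inland to port, export clearance — exclude.
CIF value = FCA price + origin terminal + freight + insurance = 14289.11 + 594.53 + 3240.06 + 631.64 = 18755.34
Import duty = 18755.34 × 10.1% = 1894.29
Buyer bears: origin terminal 594.53 + freight 3240.06 + insurance 631.64 + delivery 402.78 + duty 1894.29 = 6763.30
Landed cost = invoice 14289.11 + 6763.30 = 21052.41

Total landed cost: CHF 21052.41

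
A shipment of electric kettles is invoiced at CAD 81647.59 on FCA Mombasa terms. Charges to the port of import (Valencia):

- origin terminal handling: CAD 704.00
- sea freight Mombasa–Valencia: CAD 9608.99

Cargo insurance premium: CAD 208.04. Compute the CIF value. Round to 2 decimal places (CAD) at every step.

CIF = FCA price + pre-shipment costs + freight + insurance
CIF = 81647.59 + 704.00 + 9608.99 + 208.04 = 92168.62

CIF value: CAD 92168.62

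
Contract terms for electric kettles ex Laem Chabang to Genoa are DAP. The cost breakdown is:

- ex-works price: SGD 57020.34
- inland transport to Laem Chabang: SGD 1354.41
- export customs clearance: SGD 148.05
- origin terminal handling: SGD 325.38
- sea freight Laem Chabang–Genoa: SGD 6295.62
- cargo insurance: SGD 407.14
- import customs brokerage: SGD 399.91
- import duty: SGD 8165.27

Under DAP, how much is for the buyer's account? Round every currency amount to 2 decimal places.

DAP: the seller bears all costs to the named destination except import duty and clearance.
Seller's account: goods 57020.34 + inland to port 1354.41 + export clearance 148.05 + origin terminal 325.38 + freight 6295.62 + insurance 407.14 = 65550.94
Buyer's account: brokerage 399.91 + duty 8165.27 = 8565.18

Buyer's account: SGD 8565.18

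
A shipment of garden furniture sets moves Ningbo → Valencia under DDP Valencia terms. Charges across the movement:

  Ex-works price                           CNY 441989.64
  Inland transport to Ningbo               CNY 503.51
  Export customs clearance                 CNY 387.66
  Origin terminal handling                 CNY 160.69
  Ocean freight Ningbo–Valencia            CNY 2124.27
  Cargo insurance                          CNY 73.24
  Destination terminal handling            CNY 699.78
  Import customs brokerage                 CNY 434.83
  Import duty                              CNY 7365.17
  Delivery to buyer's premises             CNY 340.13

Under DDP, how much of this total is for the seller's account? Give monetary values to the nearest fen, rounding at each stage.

DDP: the seller bears all costs including import duty.
Seller's account: goods 441989.64 + inland to port 503.51 + export clearance 387.66 + origin terminal 160.69 + freight 2124.27 + insurance 73.24 + destination terminal 699.78 + brokerage 434.83 + duty 7365.17 + delivery 340.13 = 454078.92
Buyer's account: 0.00

Seller's account: CNY 454078.92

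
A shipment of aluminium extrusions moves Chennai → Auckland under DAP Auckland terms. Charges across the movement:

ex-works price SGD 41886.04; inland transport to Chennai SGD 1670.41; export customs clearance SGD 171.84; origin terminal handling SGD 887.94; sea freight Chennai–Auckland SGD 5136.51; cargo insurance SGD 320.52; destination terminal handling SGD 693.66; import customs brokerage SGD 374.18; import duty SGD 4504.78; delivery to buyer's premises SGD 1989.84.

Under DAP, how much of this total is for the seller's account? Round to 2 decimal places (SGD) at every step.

DAP: the seller bears all costs to the named destination except import duty and clearance.
Seller's account: goods 41886.04 + inland to port 1670.41 + export clearance 171.84 + origin terminal 887.94 + freight 5136.51 + insurance 320.52 + destination terminal 693.66 + delivery 1989.84 = 52756.76
Buyer's account: brokerage 374.18 + duty 4504.78 = 4878.96

Seller's account: SGD 52756.76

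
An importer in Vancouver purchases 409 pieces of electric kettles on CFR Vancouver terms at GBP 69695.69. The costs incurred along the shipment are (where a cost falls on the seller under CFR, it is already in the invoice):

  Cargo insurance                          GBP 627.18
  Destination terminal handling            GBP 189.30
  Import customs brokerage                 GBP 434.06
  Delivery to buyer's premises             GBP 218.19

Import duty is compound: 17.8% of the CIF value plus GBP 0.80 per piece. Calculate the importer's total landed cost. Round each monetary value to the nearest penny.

CFR: the seller pays costs through ocean freight to the destination port, but not insurance.
CIF value = CFR price + insurance = 69695.69 + 627.18 = 70322.87
Ad valorem component: 70322.87 × 17.8% = 12517.47
Specific component: 409 × 0.80 = 327.20
Import duty = 12517.47 + 327.20 = 12844.67
Buyer bears: insurance 627.18 + destination terminal 189.30 + brokerage 434.06 + delivery 218.19 + duty 12844.67 = 14313.40
Landed cost = invoice 69695.69 + 14313.40 = 84009.09

Total landed cost: GBP 84009.09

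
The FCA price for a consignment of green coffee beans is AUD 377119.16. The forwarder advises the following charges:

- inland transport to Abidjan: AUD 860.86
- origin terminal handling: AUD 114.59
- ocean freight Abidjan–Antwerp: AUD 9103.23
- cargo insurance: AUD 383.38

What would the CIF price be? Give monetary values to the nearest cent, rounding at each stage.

CIF price: AUD 386720.36

Not relevant to the conversion: inland to port — on the seller under both FCA and CIF; already in the FCA price and stays in the CIF price.
From FCA to CIF, the seller additionally bears: origin terminal, freight, insurance.
CIF price = 377119.16 + 114.59 + 9103.23 + 383.38 = 386720.36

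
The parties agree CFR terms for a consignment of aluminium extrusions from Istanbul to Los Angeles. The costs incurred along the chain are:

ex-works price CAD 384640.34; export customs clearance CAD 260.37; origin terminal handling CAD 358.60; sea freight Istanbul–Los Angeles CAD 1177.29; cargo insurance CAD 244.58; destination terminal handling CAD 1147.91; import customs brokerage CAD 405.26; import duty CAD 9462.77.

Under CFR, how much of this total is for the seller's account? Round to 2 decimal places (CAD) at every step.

CFR: the seller pays costs through ocean freight to the destination port, but not insurance.
Seller's account: goods 384640.34 + export clearance 260.37 + origin terminal 358.60 + freight 1177.29 = 386436.60
Buyer's account: insurance 244.58 + destination terminal 1147.91 + brokerage 405.26 + duty 9462.77 = 11260.52

Seller's account: CAD 386436.60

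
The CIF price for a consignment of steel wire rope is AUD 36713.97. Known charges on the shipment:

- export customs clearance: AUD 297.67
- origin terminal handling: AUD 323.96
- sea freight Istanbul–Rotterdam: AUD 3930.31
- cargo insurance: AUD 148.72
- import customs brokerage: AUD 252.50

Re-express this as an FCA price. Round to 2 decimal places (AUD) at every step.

Not relevant to the conversion: export clearance — on the seller under both CIF and FCA; already in the CIF price and stays in the FCA price. brokerage — on the buyer under both terms; not part of either seller's price.
From CIF to FCA, the seller no longer bears: origin terminal, freight, insurance.
FCA price = 36713.97 − 323.96 − 3930.31 − 148.72 = 32310.98

FCA price: AUD 32310.98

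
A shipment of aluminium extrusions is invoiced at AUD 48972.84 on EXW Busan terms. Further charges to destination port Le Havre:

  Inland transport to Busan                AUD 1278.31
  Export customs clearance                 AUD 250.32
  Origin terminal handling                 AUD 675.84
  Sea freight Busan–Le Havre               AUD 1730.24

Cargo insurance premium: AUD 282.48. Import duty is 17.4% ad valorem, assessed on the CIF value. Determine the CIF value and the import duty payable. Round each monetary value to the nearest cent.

CIF = EXW price + pre-shipment costs + freight + insurance
CIF = 48972.84 + 1278.31 + 250.32 + 675.84 + 1730.24 + 282.48 = 53190.03
Import duty = 53190.03 × 17.4% = 9255.07

CIF value: AUD 53190.03; import duty: AUD 9255.07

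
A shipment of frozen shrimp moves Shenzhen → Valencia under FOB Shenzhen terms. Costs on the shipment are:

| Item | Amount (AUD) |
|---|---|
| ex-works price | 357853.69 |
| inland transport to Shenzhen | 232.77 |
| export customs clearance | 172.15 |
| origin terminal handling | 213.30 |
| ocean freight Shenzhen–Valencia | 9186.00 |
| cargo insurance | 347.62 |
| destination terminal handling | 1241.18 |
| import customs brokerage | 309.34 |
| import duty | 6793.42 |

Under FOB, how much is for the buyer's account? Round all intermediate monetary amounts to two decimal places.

FOB: the seller bears costs until goods are on board at the origin port; the buyer bears freight, insurance and all costs thereafter.
Seller's account: goods 357853.69 + inland to port 232.77 + export clearance 172.15 + origin terminal 213.30 = 358471.91
Buyer's account: freight 9186.00 + insurance 347.62 + destination terminal 1241.18 + brokerage 309.34 + duty 6793.42 = 17877.56

Buyer's account: AUD 17877.56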